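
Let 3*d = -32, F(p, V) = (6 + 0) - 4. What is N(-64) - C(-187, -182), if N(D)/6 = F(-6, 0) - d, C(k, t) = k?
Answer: 263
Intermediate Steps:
F(p, V) = 2 (F(p, V) = 6 - 4 = 2)
d = -32/3 (d = (1/3)*(-32) = -32/3 ≈ -10.667)
N(D) = 76 (N(D) = 6*(2 - 1*(-32/3)) = 6*(2 + 32/3) = 6*(38/3) = 76)
N(-64) - C(-187, -182) = 76 - 1*(-187) = 76 + 187 = 263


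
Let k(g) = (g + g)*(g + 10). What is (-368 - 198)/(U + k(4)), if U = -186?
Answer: 283/37 ≈ 7.6487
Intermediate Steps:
k(g) = 2*g*(10 + g) (k(g) = (2*g)*(10 + g) = 2*g*(10 + g))
(-368 - 198)/(U + k(4)) = (-368 - 198)/(-186 + 2*4*(10 + 4)) = -566/(-186 + 2*4*14) = -566/(-186 + 112) = -566/(-74) = -566*(-1/74) = 283/37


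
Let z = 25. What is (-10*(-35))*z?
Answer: 8750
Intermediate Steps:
(-10*(-35))*z = -10*(-35)*25 = 350*25 = 8750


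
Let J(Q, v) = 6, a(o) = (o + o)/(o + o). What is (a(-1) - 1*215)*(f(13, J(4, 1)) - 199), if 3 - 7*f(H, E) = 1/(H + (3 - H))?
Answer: 892594/21 ≈ 42505.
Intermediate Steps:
a(o) = 1 (a(o) = (2*o)/((2*o)) = (2*o)*(1/(2*o)) = 1)
f(H, E) = 8/21 (f(H, E) = 3/7 - 1/(7*(H + (3 - H))) = 3/7 - ⅐/3 = 3/7 - ⅐*⅓ = 3/7 - 1/21 = 8/21)
(a(-1) - 1*215)*(f(13, J(4, 1)) - 199) = (1 - 1*215)*(8/21 - 199) = (1 - 215)*(-4171/21) = -214*(-4171/21) = 892594/21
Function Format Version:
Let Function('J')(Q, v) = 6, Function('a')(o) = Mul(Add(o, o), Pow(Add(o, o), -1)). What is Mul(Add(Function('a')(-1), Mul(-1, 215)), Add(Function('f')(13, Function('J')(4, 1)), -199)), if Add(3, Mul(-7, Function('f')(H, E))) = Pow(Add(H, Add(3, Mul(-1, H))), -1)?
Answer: Rational(892594, 21) ≈ 42505.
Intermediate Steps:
Function('a')(o) = 1 (Function('a')(o) = Mul(Mul(2, o), Pow(Mul(2, o), -1)) = Mul(Mul(2, o), Mul(Rational(1, 2), Pow(o, -1))) = 1)
Function('f')(H, E) = Rational(8, 21) (Function('f')(H, E) = Add(Rational(3, 7), Mul(Rational(-1, 7), Pow(Add(H, Add(3, Mul(-1, H))), -1))) = Add(Rational(3, 7), Mul(Rational(-1, 7), Pow(3, -1))) = Add(Rational(3, 7), Mul(Rational(-1, 7), Rational(1, 3))) = Add(Rational(3, 7), Rational(-1, 21)) = Rational(8, 21))
Mul(Add(Function('a')(-1), Mul(-1, 215)), Add(Function('f')(13, Function('J')(4, 1)), -199)) = Mul(Add(1, Mul(-1, 215)), Add(Rational(8, 21), -199)) = Mul(Add(1, -215), Rational(-4171, 21)) = Mul(-214, Rational(-4171, 21)) = Rational(892594, 21)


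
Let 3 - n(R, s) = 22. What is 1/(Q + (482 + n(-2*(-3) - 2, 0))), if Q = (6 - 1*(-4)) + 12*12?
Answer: 1/617 ≈ 0.0016207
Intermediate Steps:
n(R, s) = -19 (n(R, s) = 3 - 1*22 = 3 - 22 = -19)
Q = 154 (Q = (6 + 4) + 144 = 10 + 144 = 154)
1/(Q + (482 + n(-2*(-3) - 2, 0))) = 1/(154 + (482 - 19)) = 1/(154 + 463) = 1/617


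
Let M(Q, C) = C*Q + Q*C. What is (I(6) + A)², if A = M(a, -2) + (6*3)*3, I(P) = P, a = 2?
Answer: 2704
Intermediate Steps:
M(Q, C) = 2*C*Q (M(Q, C) = C*Q + C*Q = 2*C*Q)
A = 46 (A = 2*(-2)*2 + (6*3)*3 = -8 + 18*3 = -8 + 54 = 46)
(I(6) + A)² = (6 + 46)² = 52² = 2704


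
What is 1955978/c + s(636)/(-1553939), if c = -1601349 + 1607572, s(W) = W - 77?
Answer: 3039467018685/9670162397 ≈ 314.31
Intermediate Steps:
s(W) = -77 + W
c = 6223
1955978/c + s(636)/(-1553939) = 1955978/6223 + (-77 + 636)/(-1553939) = 1955978*(1/6223) + 559*(-1/1553939) = 1955978/6223 - 559/1553939 = 3039467018685/9670162397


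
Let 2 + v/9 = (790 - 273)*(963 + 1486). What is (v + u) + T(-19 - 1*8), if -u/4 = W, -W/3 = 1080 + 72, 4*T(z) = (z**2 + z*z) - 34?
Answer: 11409359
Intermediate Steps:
T(z) = -17/2 + z**2/2 (T(z) = ((z**2 + z*z) - 34)/4 = ((z**2 + z**2) - 34)/4 = (2*z**2 - 34)/4 = (-34 + 2*z**2)/4 = -17/2 + z**2/2)
W = -3456 (W = -3*(1080 + 72) = -3*1152 = -3456)
v = 11395179 (v = -18 + 9*((790 - 273)*(963 + 1486)) = -18 + 9*(517*2449) = -18 + 9*1266133 = -18 + 11395197 = 11395179)
u = 13824 (u = -4*(-3456) = 13824)
(v + u) + T(-19 - 1*8) = (11395179 + 13824) + (-17/2 + (-19 - 1*8)**2/2) = 11409003 + (-17/2 + (-19 - 8)**2/2) = 11409003 + (-17/2 + (1/2)*(-27)**2) = 11409003 + (-17/2 + (1/2)*729) = 11409003 + (-17/2 + 729/2) = 11409003 + 356 = 11409359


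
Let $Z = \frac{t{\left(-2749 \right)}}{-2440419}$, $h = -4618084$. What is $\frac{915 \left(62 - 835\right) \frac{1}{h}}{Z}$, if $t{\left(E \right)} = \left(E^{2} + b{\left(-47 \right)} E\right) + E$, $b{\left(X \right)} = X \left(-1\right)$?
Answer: $- \frac{1726096156605}{34289499986116} \approx -0.050339$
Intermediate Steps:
$b{\left(X \right)} = - X$
$t{\left(E \right)} = E^{2} + 48 E$ ($t{\left(E \right)} = \left(E^{2} + \left(-1\right) \left(-47\right) E\right) + E = \left(E^{2} + 47 E\right) + E = E^{2} + 48 E$)
$Z = - \frac{7425049}{2440419}$ ($Z = \frac{\left(-2749\right) \left(48 - 2749\right)}{-2440419} = \left(-2749\right) \left(-2701\right) \left(- \frac{1}{2440419}\right) = 7425049 \left(- \frac{1}{2440419}\right) = - \frac{7425049}{2440419} \approx -3.0425$)
$\frac{915 \left(62 - 835\right) \frac{1}{h}}{Z} = \frac{915 \left(62 - 835\right) \frac{1}{-4618084}}{- \frac{7425049}{2440419}} = 915 \left(-773\right) \left(- \frac{1}{4618084}\right) \left(- \frac{2440419}{7425049}\right) = \left(-707295\right) \left(- \frac{1}{4618084}\right) \left(- \frac{2440419}{7425049}\right) = \frac{707295}{4618084} \left(- \frac{2440419}{7425049}\right) = - \frac{1726096156605}{34289499986116}$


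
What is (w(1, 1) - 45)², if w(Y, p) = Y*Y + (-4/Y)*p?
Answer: 2304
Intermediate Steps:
w(Y, p) = Y² - 4*p/Y
(w(1, 1) - 45)² = ((1³ - 4*1)/1 - 45)² = (1*(1 - 4) - 45)² = (1*(-3) - 45)² = (-3 - 45)² = (-48)² = 2304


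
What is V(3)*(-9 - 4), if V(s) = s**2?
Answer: -117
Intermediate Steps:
V(3)*(-9 - 4) = 3**2*(-9 - 4) = 9*(-13) = -117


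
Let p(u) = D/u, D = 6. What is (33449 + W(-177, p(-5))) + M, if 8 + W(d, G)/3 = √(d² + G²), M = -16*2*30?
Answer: 32465 + 9*√87029/5 ≈ 32996.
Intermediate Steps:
p(u) = 6/u
M = -960 (M = -32*30 = -960)
W(d, G) = -24 + 3*√(G² + d²) (W(d, G) = -24 + 3*√(d² + G²) = -24 + 3*√(G² + d²))
(33449 + W(-177, p(-5))) + M = (33449 + (-24 + 3*√((6/(-5))² + (-177)²))) - 960 = (33449 + (-24 + 3*√((6*(-⅕))² + 31329))) - 960 = (33449 + (-24 + 3*√((-6/5)² + 31329))) - 960 = (33449 + (-24 + 3*√(36/25 + 31329))) - 960 = (33449 + (-24 + 3*√(783261/25))) - 960 = (33449 + (-24 + 3*(3*√87029/5))) - 960 = (33449 + (-24 + 9*√87029/5)) - 960 = (33425 + 9*√87029/5) - 960 = 32465 + 9*√87029/5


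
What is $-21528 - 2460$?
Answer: $-23988$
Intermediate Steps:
$-21528 - 2460 = -23988$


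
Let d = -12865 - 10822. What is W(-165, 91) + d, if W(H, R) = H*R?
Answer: -38702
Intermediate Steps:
d = -23687
W(-165, 91) + d = -165*91 - 23687 = -15015 - 23687 = -38702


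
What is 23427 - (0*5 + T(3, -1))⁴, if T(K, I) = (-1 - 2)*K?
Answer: 16866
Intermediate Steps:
T(K, I) = -3*K
23427 - (0*5 + T(3, -1))⁴ = 23427 - (0*5 - 3*3)⁴ = 23427 - (0 - 9)⁴ = 23427 - 1*(-9)⁴ = 23427 - 1*6561 = 23427 - 6561 = 16866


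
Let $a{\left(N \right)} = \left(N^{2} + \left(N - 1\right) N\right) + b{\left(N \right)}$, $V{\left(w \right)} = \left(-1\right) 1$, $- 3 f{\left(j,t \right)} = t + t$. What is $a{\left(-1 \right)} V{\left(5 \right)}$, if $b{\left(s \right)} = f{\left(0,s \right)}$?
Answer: $- \frac{11}{3} \approx -3.6667$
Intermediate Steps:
$f{\left(j,t \right)} = - \frac{2 t}{3}$ ($f{\left(j,t \right)} = - \frac{t + t}{3} = - \frac{2 t}{3}$)
$V{\left(w \right)} = -1$
$b{\left(s \right)} = - \frac{2 s}{3}$
$a{\left(N \right)} = N^{2} - \frac{2 N}{3} + N \left(-1 + N\right)$ ($a{\left(N \right)} = \left(N^{2} + \left(N - 1\right) N\right) - \frac{2 N}{3} = \left(N^{2} + \left(-1 + N\right) N\right) - \frac{2 N}{3} = \left(N^{2} + N \left(-1 + N\right)\right) - \frac{2 N}{3} = N^{2} - \frac{2 N}{3} + N \left(-1 + N\right)$)
$a{\left(-1 \right)} V{\left(5 \right)} = \frac{1}{3} \left(-1\right) \left(-5 + 6 \left(-1\right)\right) \left(-1\right) = \frac{1}{3} \left(-1\right) \left(-5 - 6\right) \left(-1\right) = \frac{1}{3} \left(-1\right) \left(-11\right) \left(-1\right) = \frac{11}{3} \left(-1\right) = - \frac{11}{3}$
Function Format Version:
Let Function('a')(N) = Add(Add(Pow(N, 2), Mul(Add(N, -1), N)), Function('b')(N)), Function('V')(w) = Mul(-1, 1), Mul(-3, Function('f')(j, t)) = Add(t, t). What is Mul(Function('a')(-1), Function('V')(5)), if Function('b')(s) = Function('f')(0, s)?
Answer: Rational(-11, 3) ≈ -3.6667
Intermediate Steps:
Function('f')(j, t) = Mul(Rational(-2, 3), t) (Function('f')(j, t) = Mul(Rational(-1, 3), Add(t, t)) = Mul(Rational(-1, 3), Mul(2, t)) = Mul(Rational(-2, 3), t))
Function('V')(w) = -1
Function('b')(s) = Mul(Rational(-2, 3), s)
Function('a')(N) = Add(Pow(N, 2), Mul(Rational(-2, 3), N), Mul(N, Add(-1, N))) (Function('a')(N) = Add(Add(Pow(N, 2), Mul(Add(N, -1), N)), Mul(Rational(-2, 3), N)) = Add(Add(Pow(N, 2), Mul(Add(-1, N), N)), Mul(Rational(-2, 3), N)) = Add(Add(Pow(N, 2), Mul(N, Add(-1, N))), Mul(Rational(-2, 3), N)) = Add(Pow(N, 2), Mul(Rational(-2, 3), N), Mul(N, Add(-1, N))))
Mul(Function('a')(-1), Function('V')(5)) = Mul(Mul(Rational(1, 3), -1, Add(-5, Mul(6, -1))), -1) = Mul(Mul(Rational(1, 3), -1, Add(-5, -6)), -1) = Mul(Mul(Rational(1, 3), -1, -11), -1) = Mul(Rational(11, 3), -1) = Rational(-11, 3)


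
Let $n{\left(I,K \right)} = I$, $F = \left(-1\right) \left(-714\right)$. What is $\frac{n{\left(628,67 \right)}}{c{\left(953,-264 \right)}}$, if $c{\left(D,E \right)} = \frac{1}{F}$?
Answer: $448392$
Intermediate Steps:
$F = 714$
$c{\left(D,E \right)} = \frac{1}{714}$
$\frac{n{\left(628,67 \right)}}{c{\left(953,-264 \right)}} = 628 \frac{1}{\frac{1}{714}} = 628 \cdot 714 = 448392$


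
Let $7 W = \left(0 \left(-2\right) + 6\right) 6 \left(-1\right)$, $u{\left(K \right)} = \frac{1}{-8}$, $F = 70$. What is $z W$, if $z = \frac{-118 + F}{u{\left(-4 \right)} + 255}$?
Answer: $\frac{13824}{14273} \approx 0.96854$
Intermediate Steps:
$u{\left(K \right)} = - \frac{1}{8}$
$z = - \frac{384}{2039}$ ($z = \frac{-118 + 70}{- \frac{1}{8} + 255} = - \frac{48}{\frac{2039}{8}} = \left(-48\right) \frac{8}{2039} = - \frac{384}{2039} \approx -0.18833$)
$W = - \frac{36}{7}$ ($W = \frac{\left(0 \left(-2\right) + 6\right) 6 \left(-1\right)}{7} = \frac{\left(0 + 6\right) 6 \left(-1\right)}{7} = \frac{6 \cdot 6 \left(-1\right)}{7} = \frac{36 \left(-1\right)}{7} = \frac{1}{7} \left(-36\right) = - \frac{36}{7} \approx -5.1429$)
$z W = \left(- \frac{384}{2039}\right) \left(- \frac{36}{7}\right) = \frac{13824}{14273}$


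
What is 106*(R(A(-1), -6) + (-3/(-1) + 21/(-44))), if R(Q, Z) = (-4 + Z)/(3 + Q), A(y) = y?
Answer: -5777/22 ≈ -262.59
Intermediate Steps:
R(Q, Z) = (-4 + Z)/(3 + Q)
106*(R(A(-1), -6) + (-3/(-1) + 21/(-44))) = 106*((-4 - 6)/(3 - 1) + (-3/(-1) + 21/(-44))) = 106*(-10/2 + (-3*(-1) + 21*(-1/44))) = 106*((½)*(-10) + (3 - 21/44)) = 106*(-5 + 111/44) = 106*(-109/44) = -5777/22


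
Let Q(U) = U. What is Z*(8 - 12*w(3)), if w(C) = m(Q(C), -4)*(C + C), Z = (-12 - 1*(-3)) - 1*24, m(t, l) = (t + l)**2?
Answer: 2112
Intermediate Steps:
m(t, l) = (l + t)**2
Z = -33 (Z = (-12 + 3) - 24 = -9 - 24 = -33)
w(C) = 2*C*(-4 + C)**2 (w(C) = (-4 + C)**2*(C + C) = (-4 + C)**2*(2*C) = 2*C*(-4 + C)**2)
Z*(8 - 12*w(3)) = -33*(8 - 24*3*(-4 + 3)**2) = -33*(8 - 24*3*(-1)**2) = -33*(8 - 24*3) = -33*(8 - 12*6) = -33*(8 - 72) = -33*(-64) = 2112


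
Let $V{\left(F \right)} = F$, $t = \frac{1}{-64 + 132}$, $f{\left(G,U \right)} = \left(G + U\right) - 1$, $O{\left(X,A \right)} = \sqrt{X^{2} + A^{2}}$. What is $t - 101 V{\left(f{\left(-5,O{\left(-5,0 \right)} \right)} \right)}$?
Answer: $\frac{6869}{68} \approx 101.01$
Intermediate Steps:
$O{\left(X,A \right)} = \sqrt{A^{2} + X^{2}}$
$f{\left(G,U \right)} = -1 + G + U$
$t = \frac{1}{68} \approx 0.014706$
$t - 101 V{\left(f{\left(-5,O{\left(-5,0 \right)} \right)} \right)} = \frac{1}{68} - 101 \left(-1 - 5 + \sqrt{0^{2} + \left(-5\right)^{2}}\right) = \frac{1}{68} - 101 \left(-1 - 5 + \sqrt{0 + 25}\right) = \frac{1}{68} - 101 \left(-1 - 5 + \sqrt{25}\right) = \frac{1}{68} - 101 \left(-1 - 5 + 5\right) = \frac{1}{68} - -101 = \frac{1}{68} + 101 = \frac{6869}{68}$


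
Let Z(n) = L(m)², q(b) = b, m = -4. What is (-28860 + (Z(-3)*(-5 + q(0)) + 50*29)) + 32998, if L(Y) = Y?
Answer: 5508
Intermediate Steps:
Z(n) = 16 (Z(n) = (-4)² = 16)
(-28860 + (Z(-3)*(-5 + q(0)) + 50*29)) + 32998 = (-28860 + (16*(-5 + 0) + 50*29)) + 32998 = (-28860 + (16*(-5) + 1450)) + 32998 = (-28860 + (-80 + 1450)) + 32998 = (-28860 + 1370) + 32998 = -27490 + 32998 = 5508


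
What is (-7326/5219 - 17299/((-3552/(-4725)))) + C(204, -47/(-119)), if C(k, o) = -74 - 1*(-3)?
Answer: -142643886575/6179296 ≈ -23084.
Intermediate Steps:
C(k, o) = -71 (C(k, o) = -74 + 3 = -71)
(-7326/5219 - 17299/((-3552/(-4725)))) + C(204, -47/(-119)) = (-7326/5219 - 17299/((-3552/(-4725)))) - 71 = (-7326*1/5219 - 17299/((-3552*(-1/4725)))) - 71 = (-7326/5219 - 17299/1184/1575) - 71 = (-7326/5219 - 17299*1575/1184) - 71 = (-7326/5219 - 27245925/1184) - 71 = -142205156559/6179296 - 71 = -142643886575/6179296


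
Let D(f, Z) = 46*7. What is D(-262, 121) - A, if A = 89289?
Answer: -88967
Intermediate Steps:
D(f, Z) = 322
D(-262, 121) - A = 322 - 1*89289 = 322 - 89289 = -88967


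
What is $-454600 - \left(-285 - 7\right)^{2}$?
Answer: $-539864$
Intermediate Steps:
$-454600 - \left(-285 - 7\right)^{2} = -454600 - \left(-292\right)^{2} = -454600 - 85264 = -539864$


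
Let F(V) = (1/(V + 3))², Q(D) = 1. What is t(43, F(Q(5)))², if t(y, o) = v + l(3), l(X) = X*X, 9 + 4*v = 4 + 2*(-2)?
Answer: 729/16 ≈ 45.563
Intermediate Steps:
v = -9/4 (v = -9/4 + (4 + 2*(-2))/4 = -9/4 + (4 - 4)/4 = -9/4 + (¼)*0 = -9/4 + 0 = -9/4 ≈ -2.2500)
l(X) = X²
F(V) = (3 + V)⁻² (F(V) = (1/(3 + V))² = (3 + V)⁻²)
t(y, o) = 27/4 (t(y, o) = -9/4 + 3² = -9/4 + 9 = 27/4)
t(43, F(Q(5)))² = (27/4)² = 729/16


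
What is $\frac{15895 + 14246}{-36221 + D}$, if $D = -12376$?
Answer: $- \frac{10047}{16199} \approx -0.62022$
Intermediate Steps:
$\frac{15895 + 14246}{-36221 + D} = \frac{15895 + 14246}{-36221 - 12376} = \frac{30141}{-48597} = 30141 \left(- \frac{1}{48597}\right) = - \frac{10047}{16199}$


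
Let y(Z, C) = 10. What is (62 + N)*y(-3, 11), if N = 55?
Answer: 1170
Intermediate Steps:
(62 + N)*y(-3, 11) = (62 + 55)*10 = 117*10 = 1170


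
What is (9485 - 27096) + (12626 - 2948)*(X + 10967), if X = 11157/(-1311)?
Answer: 46338891073/437 ≈ 1.0604e+8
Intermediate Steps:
X = -3719/437 (X = 11157*(-1/1311) = -3719/437 ≈ -8.5103)
(9485 - 27096) + (12626 - 2948)*(X + 10967) = (9485 - 27096) + (12626 - 2948)*(-3719/437 + 10967) = -17611 + 9678*(4788860/437) = -17611 + 46346587080/437 = 46338891073/437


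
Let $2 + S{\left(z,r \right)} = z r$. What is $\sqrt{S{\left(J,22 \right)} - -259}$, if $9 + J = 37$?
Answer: $3 \sqrt{97} \approx 29.547$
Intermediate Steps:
$J = 28$ ($J = -9 + 37 = 28$)
$S{\left(z,r \right)} = -2 + r z$ ($S{\left(z,r \right)} = -2 + z r = -2 + r z$)
$\sqrt{S{\left(J,22 \right)} - -259} = \sqrt{\left(-2 + 22 \cdot 28\right) - -259} = \sqrt{\left(-2 + 616\right) + \left(-76 + 335\right)} = \sqrt{614 + 259} = \sqrt{873} = 3 \sqrt{97}$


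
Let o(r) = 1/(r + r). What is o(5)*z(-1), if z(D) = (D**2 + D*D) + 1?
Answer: 3/10 ≈ 0.30000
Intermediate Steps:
o(r) = 1/(2*r)
z(D) = 1 + 2*D**2 (z(D) = (D**2 + D**2) + 1 = 2*D**2 + 1 = 1 + 2*D**2)
o(5)*z(-1) = ((1/2)/5)*(1 + 2*(-1)**2) = ((1/2)*(1/5))*(1 + 2*1) = (1 + 2)/10 = (1/10)*3 = 3/10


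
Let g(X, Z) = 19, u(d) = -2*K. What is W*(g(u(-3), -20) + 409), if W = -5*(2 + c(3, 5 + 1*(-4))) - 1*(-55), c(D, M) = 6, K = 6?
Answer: 6420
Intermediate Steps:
u(d) = -12 (u(d) = -2*6 = -12)
W = 15 (W = -5*(2 + 6) - 1*(-55) = -5*8 + 55 = -40 + 55 = 15)
W*(g(u(-3), -20) + 409) = 15*(19 + 409) = 15*428 = 6420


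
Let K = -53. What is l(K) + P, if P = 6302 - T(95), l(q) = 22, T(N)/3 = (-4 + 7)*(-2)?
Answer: 6342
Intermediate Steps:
T(N) = -18 (T(N) = 3*((-4 + 7)*(-2)) = 3*(3*(-2)) = 3*(-6) = -18)
P = 6320 (P = 6302 - 1*(-18) = 6302 + 18 = 6320)
l(K) + P = 22 + 6320 = 6342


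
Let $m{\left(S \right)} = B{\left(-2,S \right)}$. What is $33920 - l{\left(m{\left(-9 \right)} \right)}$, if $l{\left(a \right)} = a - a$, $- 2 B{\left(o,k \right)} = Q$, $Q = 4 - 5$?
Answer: $33920$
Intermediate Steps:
$Q = -1$ ($Q = 4 - 5 = -1$)
$B{\left(o,k \right)} = \frac{1}{2}$ ($B{\left(o,k \right)} = \left(- \frac{1}{2}\right) \left(-1\right) = \frac{1}{2}$)
$m{\left(S \right)} = \frac{1}{2}$
$l{\left(a \right)} = 0$
$33920 - l{\left(m{\left(-9 \right)} \right)} = 33920 - 0 = 33920 + 0 = 33920$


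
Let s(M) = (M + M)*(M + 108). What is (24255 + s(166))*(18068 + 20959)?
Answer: 4496808021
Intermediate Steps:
s(M) = 2*M*(108 + M) (s(M) = (2*M)*(108 + M) = 2*M*(108 + M))
(24255 + s(166))*(18068 + 20959) = (24255 + 2*166*(108 + 166))*(18068 + 20959) = (24255 + 2*166*274)*39027 = (24255 + 90968)*39027 = 115223*39027 = 4496808021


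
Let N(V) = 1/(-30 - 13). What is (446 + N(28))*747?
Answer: 14325219/43 ≈ 3.3314e+5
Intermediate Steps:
N(V) = -1/43 (N(V) = 1/(-43) = -1/43)
(446 + N(28))*747 = (446 - 1/43)*747 = (19177/43)*747 = 14325219/43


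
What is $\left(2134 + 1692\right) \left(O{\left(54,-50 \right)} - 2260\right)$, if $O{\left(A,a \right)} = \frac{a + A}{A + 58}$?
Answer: $- \frac{121052727}{14} \approx -8.6466 \cdot 10^{6}$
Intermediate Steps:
$O{\left(A,a \right)} = \frac{A + a}{58 + A}$
$\left(2134 + 1692\right) \left(O{\left(54,-50 \right)} - 2260\right) = \left(2134 + 1692\right) \left(\frac{54 - 50}{58 + 54} - 2260\right) = 3826 \left(\frac{1}{112} \cdot 4 - 2260\right) = 3826 \left(\frac{1}{28} - 2260\right) = 3826 \left(- \frac{63279}{28}\right) = - \frac{121052727}{14}$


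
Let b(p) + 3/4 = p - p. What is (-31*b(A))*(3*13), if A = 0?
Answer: 3627/4 ≈ 906.75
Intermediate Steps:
b(p) = -¾ (b(p) = -¾ + (p - p) = -¾ + 0 = -¾)
(-31*b(A))*(3*13) = (-31*(-¾))*(3*13) = (93/4)*39 = 3627/4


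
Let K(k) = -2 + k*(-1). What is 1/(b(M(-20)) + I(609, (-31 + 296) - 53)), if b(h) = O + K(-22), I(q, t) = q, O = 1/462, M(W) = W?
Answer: 462/290599 ≈ 0.0015898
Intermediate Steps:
O = 1/462 ≈ 0.0021645
K(k) = -2 - k
b(h) = 9241/462 (b(h) = 1/462 + (-2 - 1*(-22)) = 1/462 + (-2 + 22) = 1/462 + 20 = 9241/462)
1/(b(M(-20)) + I(609, (-31 + 296) - 53)) = 1/(9241/462 + 609) = 1/(290599/462) = 462/290599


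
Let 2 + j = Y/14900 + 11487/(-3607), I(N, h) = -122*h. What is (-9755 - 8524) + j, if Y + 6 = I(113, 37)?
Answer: -49134350412/2687215 ≈ -18285.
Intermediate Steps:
Y = -4520 (Y = -6 - 122*37 = -6 - 4514 = -4520)
j = -14747427/2687215 (j = -2 + (-4520/14900 + 11487/(-3607)) = -2 + (-4520*1/14900 + 11487*(-1/3607)) = -2 + (-226/745 - 11487/3607) = -2 - 9372997/2687215 = -14747427/2687215 ≈ -5.4880)
(-9755 - 8524) + j = (-9755 - 8524) - 14747427/2687215 = -18279 - 14747427/2687215 = -49134350412/2687215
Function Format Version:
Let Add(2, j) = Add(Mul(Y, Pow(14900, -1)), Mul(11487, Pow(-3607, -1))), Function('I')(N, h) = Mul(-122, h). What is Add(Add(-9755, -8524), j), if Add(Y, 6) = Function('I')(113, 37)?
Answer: Rational(-49134350412, 2687215) ≈ -18285.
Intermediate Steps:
Y = -4520 (Y = Add(-6, Mul(-122, 37)) = Add(-6, -4514) = -4520)
j = Rational(-14747427, 2687215) (j = Add(-2, Add(Mul(-4520, Pow(14900, -1)), Mul(11487, Pow(-3607, -1)))) = Add(-2, Add(Mul(-4520, Rational(1, 14900)), Mul(11487, Rational(-1, 3607)))) = Add(-2, Add(Rational(-226, 745), Rational(-11487, 3607))) = Add(-2, Rational(-9372997, 2687215)) = Rational(-14747427, 2687215) ≈ -5.4880)
Add(Add(-9755, -8524), j) = Add(Add(-9755, -8524), Rational(-14747427, 2687215)) = Add(-18279, Rational(-14747427, 2687215)) = Rational(-49134350412, 2687215)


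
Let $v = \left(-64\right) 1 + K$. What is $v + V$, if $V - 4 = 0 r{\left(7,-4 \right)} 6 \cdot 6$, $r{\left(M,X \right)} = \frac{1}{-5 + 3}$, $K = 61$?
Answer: $1$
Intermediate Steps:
$r{\left(M,X \right)} = - \frac{1}{2}$ ($r{\left(M,X \right)} = \frac{1}{-2} = - \frac{1}{2}$)
$v = -3$ ($v = \left(-64\right) 1 + 61 = -64 + 61 = -3$)
$V = 4$ ($V = 4 + 0 \left(- \frac{1}{2}\right) 6 \cdot 6 = 4 + 0 \cdot 36 = 4 + 0 = 4$)
$v + V = -3 + 4 = 1$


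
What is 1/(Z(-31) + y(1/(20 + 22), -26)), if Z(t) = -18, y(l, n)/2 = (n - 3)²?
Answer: 1/1664 ≈ 0.00060096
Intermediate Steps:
y(l, n) = 2*(-3 + n)² (y(l, n) = 2*(n - 3)² = 2*(-3 + n)²)
1/(Z(-31) + y(1/(20 + 22), -26)) = 1/(-18 + 2*(-3 - 26)²) = 1/(-18 + 2*(-29)²) = 1/(-18 + 2*841) = 1/(-18 + 1682) = 1/1664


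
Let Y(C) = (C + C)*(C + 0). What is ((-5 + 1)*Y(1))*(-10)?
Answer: 80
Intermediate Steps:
Y(C) = 2*C² (Y(C) = (2*C)*C = 2*C²)
((-5 + 1)*Y(1))*(-10) = ((-5 + 1)*(2*1²))*(-10) = -8*(-10) = 80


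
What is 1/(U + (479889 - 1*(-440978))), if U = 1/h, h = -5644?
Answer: 5644/5197373347 ≈ 1.0859e-6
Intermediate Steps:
U = -1/5644 (U = 1/(-5644) = -1/5644 ≈ -0.00017718)
1/(U + (479889 - 1*(-440978))) = 1/(-1/5644 + (479889 - 1*(-440978))) = 1/(-1/5644 + (479889 + 440978)) = 1/(-1/5644 + 920867) = 1/(5197373347/5644) = 5644/5197373347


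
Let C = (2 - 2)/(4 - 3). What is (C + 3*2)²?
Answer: 36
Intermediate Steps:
C = 0 (C = 0/1 = 0*1 = 0)
(C + 3*2)² = (0 + 3*2)² = (0 + 6)² = 6² = 36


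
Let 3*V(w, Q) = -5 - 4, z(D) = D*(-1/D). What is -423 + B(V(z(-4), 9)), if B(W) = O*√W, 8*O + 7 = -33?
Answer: -423 - 5*I*√3 ≈ -423.0 - 8.6602*I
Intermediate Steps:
O = -5 (O = -7/8 + (⅛)*(-33) = -7/8 - 33/8 = -5)
z(D) = -1
V(w, Q) = -3 (V(w, Q) = (-5 - 4)/3 = (⅓)*(-9) = -3)
B(W) = -5*√W
-423 + B(V(z(-4), 9)) = -423 - 5*I*√3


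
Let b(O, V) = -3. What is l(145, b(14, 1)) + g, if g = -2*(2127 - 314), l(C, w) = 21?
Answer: -3605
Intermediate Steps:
g = -3626 (g = -2*1813 = -3626)
l(145, b(14, 1)) + g = 21 - 3626 = -3605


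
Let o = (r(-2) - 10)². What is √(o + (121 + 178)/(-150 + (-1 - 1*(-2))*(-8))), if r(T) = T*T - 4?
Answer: √2449158/158 ≈ 9.9049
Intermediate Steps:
r(T) = -4 + T² (r(T) = T² - 4 = -4 + T²)
o = 100 (o = ((-4 + (-2)²) - 10)² = ((-4 + 4) - 10)² = (0 - 10)² = (-10)² = 100)
√(o + (121 + 178)/(-150 + (-1 - 1*(-2))*(-8))) = √(100 + (121 + 178)/(-150 + (-1 - 1*(-2))*(-8))) = √(100 + 299/(-150 + (-1 + 2)*(-8))) = √(100 + 299/(-150 + 1*(-8))) = √(100 + 299/(-150 - 8)) = √(100 + 299/(-158)) = √(100 + 299*(-1/158)) = √(100 - 299/158) = √(15501/158) = √2449158/158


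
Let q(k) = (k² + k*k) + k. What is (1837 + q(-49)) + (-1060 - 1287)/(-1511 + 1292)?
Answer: 1445557/219 ≈ 6600.7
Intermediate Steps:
q(k) = k + 2*k² (q(k) = (k² + k²) + k = 2*k² + k = k + 2*k²)
(1837 + q(-49)) + (-1060 - 1287)/(-1511 + 1292) = (1837 - 49*(1 + 2*(-49))) + (-1060 - 1287)/(-1511 + 1292) = (1837 - 49*(1 - 98)) - 2347/(-219) = (1837 - 49*(-97)) - 2347*(-1/219) = (1837 + 4753) + 2347/219 = 6590 + 2347/219 = 1445557/219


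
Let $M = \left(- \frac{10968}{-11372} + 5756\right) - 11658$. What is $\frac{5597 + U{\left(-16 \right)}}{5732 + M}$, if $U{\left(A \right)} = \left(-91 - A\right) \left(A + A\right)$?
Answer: $- \frac{2066861}{43688} \approx -47.31$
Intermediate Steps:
$M = - \frac{16776644}{2843}$ ($M = \left(\left(-10968\right) \left(- \frac{1}{11372}\right) + 5756\right) - 11658 = \left(\frac{2742}{2843} + 5756\right) - 11658 = \frac{16367050}{2843} - 11658 = - \frac{16776644}{2843} \approx -5901.0$)
$U{\left(A \right)} = 2 A \left(-91 - A\right)$ ($U{\left(A \right)} = \left(-91 - A\right) 2 A = 2 A \left(-91 - A\right)$)
$\frac{5597 + U{\left(-16 \right)}}{5732 + M} = \frac{5597 - - 32 \left(91 - 16\right)}{5732 - \frac{16776644}{2843}} = \frac{5597 - \left(-32\right) 75}{- \frac{480568}{2843}} = \left(5597 + 2400\right) \left(- \frac{2843}{480568}\right) = 7997 \left(- \frac{2843}{480568}\right) = - \frac{2066861}{43688}$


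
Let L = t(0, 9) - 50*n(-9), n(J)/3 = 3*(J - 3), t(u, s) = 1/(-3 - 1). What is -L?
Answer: -21599/4 ≈ -5399.8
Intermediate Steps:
t(u, s) = -1/4 (t(u, s) = 1/(-4) = -1/4)
n(J) = -27 + 9*J (n(J) = 3*(3*(J - 3)) = 3*(3*(-3 + J)) = 3*(-9 + 3*J) = -27 + 9*J)
L = 21599/4 (L = -1/4 - 50*(-27 + 9*(-9)) = -1/4 - 50*(-27 - 81) = -1/4 - 50*(-108) = -1/4 + 5400 = 21599/4 ≈ 5399.8)
-L = -1*21599/4 = -21599/4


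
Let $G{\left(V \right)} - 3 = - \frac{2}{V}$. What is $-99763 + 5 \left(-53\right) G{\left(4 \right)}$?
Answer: $- \frac{200851}{2} \approx -1.0043 \cdot 10^{5}$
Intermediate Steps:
$G{\left(V \right)} = 3 - \frac{2}{V}$
$-99763 + 5 \left(-53\right) G{\left(4 \right)} = -99763 + 5 \left(-53\right) \left(3 - \frac{2}{4}\right) = -99763 - 265 \left(3 - \frac{1}{2}\right) = -99763 - \frac{1325}{2} = - \frac{200851}{2}$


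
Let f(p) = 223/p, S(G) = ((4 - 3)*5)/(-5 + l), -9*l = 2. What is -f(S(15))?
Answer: 10481/45 ≈ 232.91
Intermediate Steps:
l = -2/9 (l = -⅑*2 = -2/9 ≈ -0.22222)
S(G) = -45/47 (S(G) = ((4 - 3)*5)/(-5 - 2/9) = (1*5)/(-47/9) = 5*(-9/47) = -45/47)
-f(S(15)) = -223/(-45/47) = -223*(-47)/45 = -1*(-10481/45) = 10481/45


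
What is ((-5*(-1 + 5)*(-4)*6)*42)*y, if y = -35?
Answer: -705600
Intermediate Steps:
((-5*(-1 + 5)*(-4)*6)*42)*y = ((-5*(-1 + 5)*(-4)*6)*42)*(-35) = ((-20*(-4)*6)*42)*(-35) = ((-5*(-16)*6)*42)*(-35) = ((80*6)*42)*(-35) = (480*42)*(-35) = 20160*(-35) = -705600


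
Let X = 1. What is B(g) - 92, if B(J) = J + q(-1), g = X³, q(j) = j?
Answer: -92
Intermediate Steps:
g = 1 (g = 1³ = 1)
B(J) = -1 + J (B(J) = J - 1 = -1 + J)
B(g) - 92 = (-1 + 1) - 92 = 0 - 92 = -92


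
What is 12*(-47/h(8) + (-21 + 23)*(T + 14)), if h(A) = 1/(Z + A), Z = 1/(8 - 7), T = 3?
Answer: -4668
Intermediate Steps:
Z = 1 (Z = 1/1 = 1)
h(A) = 1/(1 + A)
12*(-47/h(8) + (-21 + 23)*(T + 14)) = 12*(-47/(1/(1 + 8)) + (-21 + 23)*(3 + 14)) = 12*(-47/(1/9) + 2*17) = 12*(-47/⅑ + 34) = 12*(-47*9 + 34) = 12*(-423 + 34) = 12*(-389) = -4668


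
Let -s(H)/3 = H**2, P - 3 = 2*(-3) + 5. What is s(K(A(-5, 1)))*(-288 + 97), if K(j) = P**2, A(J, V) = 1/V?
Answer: 9168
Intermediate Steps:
P = 2 (P = 3 + (2*(-3) + 5) = 3 + (-6 + 5) = 3 - 1 = 2)
K(j) = 4 (K(j) = 2**2 = 4)
s(H) = -3*H**2
s(K(A(-5, 1)))*(-288 + 97) = (-3*4**2)*(-288 + 97) = -3*16*(-191) = -48*(-191) = 9168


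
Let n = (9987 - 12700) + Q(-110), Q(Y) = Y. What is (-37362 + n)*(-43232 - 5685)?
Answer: 1965729645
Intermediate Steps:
n = -2823 (n = (9987 - 12700) - 110 = -2713 - 110 = -2823)
(-37362 + n)*(-43232 - 5685) = (-37362 - 2823)*(-43232 - 5685) = -40185*(-48917) = 1965729645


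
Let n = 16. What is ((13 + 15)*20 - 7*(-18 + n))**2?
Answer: 329476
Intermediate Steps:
((13 + 15)*20 - 7*(-18 + n))**2 = ((13 + 15)*20 - 7*(-18 + 16))**2 = (28*20 - 7*(-2))**2 = (560 + 14)**2 = 574**2 = 329476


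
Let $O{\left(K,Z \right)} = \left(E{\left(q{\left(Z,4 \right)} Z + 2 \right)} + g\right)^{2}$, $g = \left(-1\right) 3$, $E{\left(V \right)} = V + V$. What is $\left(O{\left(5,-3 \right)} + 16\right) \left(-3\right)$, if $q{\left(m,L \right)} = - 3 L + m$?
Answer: $-24891$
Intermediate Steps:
$q{\left(m,L \right)} = m - 3 L$
$E{\left(V \right)} = 2 V$
$g = -3$
$O{\left(K,Z \right)} = \left(1 + 2 Z \left(-12 + Z\right)\right)^{2}$ ($O{\left(K,Z \right)} = \left(2 \left(\left(Z - 12\right) Z + 2\right) - 3\right)^{2} = \left(2 \left(\left(-12 + Z\right) Z + 2\right) - 3\right)^{2} = \left(2 \left(Z \left(-12 + Z\right) + 2\right) - 3\right)^{2} = \left(2 \left(2 + Z \left(-12 + Z\right)\right) - 3\right)^{2} = \left(\left(4 + 2 Z \left(-12 + Z\right)\right) - 3\right)^{2} = \left(1 + 2 Z \left(-12 + Z\right)\right)^{2}$)
$\left(O{\left(5,-3 \right)} + 16\right) \left(-3\right) = \left(\left(1 + 2 \left(-3\right) \left(-12 - 3\right)\right)^{2} + 16\right) \left(-3\right) = \left(\left(1 + 2 \left(-3\right) \left(-15\right)\right)^{2} + 16\right) \left(-3\right) = \left(\left(1 + 90\right)^{2} + 16\right) \left(-3\right) = \left(91^{2} + 16\right) \left(-3\right) = \left(8281 + 16\right) \left(-3\right) = 8297 \left(-3\right) = -24891$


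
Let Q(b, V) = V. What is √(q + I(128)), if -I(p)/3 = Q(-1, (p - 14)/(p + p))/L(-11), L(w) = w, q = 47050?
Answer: √1457424562/176 ≈ 216.91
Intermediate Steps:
I(p) = 3*(-14 + p)/(22*p) (I(p) = -3*(p - 14)/(p + p)/(-11) = -3*(-14 + p)/((2*p))*(-1)/11 = -3*(-14 + p)*(1/(2*p))*(-1)/11 = -3*(-14 + p)/(2*p)*(-1)/11 = -(-3)*(-14 + p)/(22*p) = 3*(-14 + p)/(22*p))
√(q + I(128)) = √(47050 + (3/22)*(-14 + 128)/128) = √(47050 + (3/22)*(1/128)*114) = √(47050 + 171/1408) = √(66246571/1408) = √1457424562/176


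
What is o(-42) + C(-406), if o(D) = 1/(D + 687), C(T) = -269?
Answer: -173504/645 ≈ -269.00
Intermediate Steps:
o(D) = 1/(687 + D)
o(-42) + C(-406) = 1/(687 - 42) - 269 = 1/645 - 269 = -173504/645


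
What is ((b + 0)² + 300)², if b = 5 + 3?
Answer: 132496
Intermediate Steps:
b = 8
((b + 0)² + 300)² = ((8 + 0)² + 300)² = (8² + 300)² = (64 + 300)² = 364² = 132496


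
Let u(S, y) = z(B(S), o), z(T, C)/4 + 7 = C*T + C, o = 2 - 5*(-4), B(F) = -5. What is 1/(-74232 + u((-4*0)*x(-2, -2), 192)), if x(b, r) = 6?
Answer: -1/74612 ≈ -1.3403e-5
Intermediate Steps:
o = 22 (o = 2 + 20 = 22)
z(T, C) = -28 + 4*C + 4*C*T (z(T, C) = -28 + 4*(C*T + C) = -28 + 4*(C + C*T) = -28 + (4*C + 4*C*T) = -28 + 4*C + 4*C*T)
u(S, y) = -380 (u(S, y) = -28 + 4*22 + 4*22*(-5) = -28 + 88 - 440 = -380)
1/(-74232 + u((-4*0)*x(-2, -2), 192)) = 1/(-74232 - 380) = 1/(-74612) = -1/74612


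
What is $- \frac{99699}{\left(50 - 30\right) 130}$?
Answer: $- \frac{99699}{2600} \approx -38.346$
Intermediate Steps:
$- \frac{99699}{\left(50 - 30\right) 130} = - \frac{99699}{20 \cdot 130} = - \frac{99699}{2600}$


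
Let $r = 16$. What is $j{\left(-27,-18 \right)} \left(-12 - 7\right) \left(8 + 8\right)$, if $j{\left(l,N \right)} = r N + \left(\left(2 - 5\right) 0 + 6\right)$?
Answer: $85728$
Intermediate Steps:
$j{\left(l,N \right)} = 6 + 16 N$ ($j{\left(l,N \right)} = 16 N + \left(\left(2 - 5\right) 0 + 6\right) = 16 N + \left(\left(-3\right) 0 + 6\right) = 16 N + \left(0 + 6\right) = 16 N + 6 = 6 + 16 N$)
$j{\left(-27,-18 \right)} \left(-12 - 7\right) \left(8 + 8\right) = \left(6 + 16 \left(-18\right)\right) \left(-12 - 7\right) \left(8 + 8\right) = \left(6 - 288\right) \left(\left(-19\right) 16\right) = \left(-282\right) \left(-304\right) = 85728$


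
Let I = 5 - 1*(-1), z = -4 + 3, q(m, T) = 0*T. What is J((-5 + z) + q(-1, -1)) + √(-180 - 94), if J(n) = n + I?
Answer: I*√274 ≈ 16.553*I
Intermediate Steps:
q(m, T) = 0
z = -1
I = 6 (I = 5 + 1 = 6)
J(n) = 6 + n (J(n) = n + 6 = 6 + n)
J((-5 + z) + q(-1, -1)) + √(-180 - 94) = (6 + ((-5 - 1) + 0)) + √(-180 - 94) = (6 + (-6 + 0)) + √(-274) = (6 - 6) + I*√274 = 0 + I*√274 = I*√274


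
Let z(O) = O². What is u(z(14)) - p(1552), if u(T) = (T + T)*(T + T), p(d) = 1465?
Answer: 152199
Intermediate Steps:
u(T) = 4*T² (u(T) = (2*T)*(2*T) = 4*T²)
u(z(14)) - p(1552) = 4*(14²)² - 1*1465 = 4*196² - 1465 = 4*38416 - 1465 = 153664 - 1465 = 152199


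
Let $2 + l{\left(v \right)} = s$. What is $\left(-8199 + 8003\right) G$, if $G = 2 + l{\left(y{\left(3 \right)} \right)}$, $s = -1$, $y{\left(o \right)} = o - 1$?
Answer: $196$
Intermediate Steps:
$y{\left(o \right)} = -1 + o$
$l{\left(v \right)} = -3$ ($l{\left(v \right)} = -2 - 1 = -3$)
$G = -1$ ($G = 2 - 3 = -1$)
$\left(-8199 + 8003\right) G = \left(-8199 + 8003\right) \left(-1\right) = \left(-196\right) \left(-1\right) = 196$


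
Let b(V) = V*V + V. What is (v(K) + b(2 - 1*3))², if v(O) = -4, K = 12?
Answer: 16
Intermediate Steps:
b(V) = V + V² (b(V) = V² + V = V + V²)
(v(K) + b(2 - 1*3))² = (-4 + (2 - 1*3)*(1 + (2 - 1*3)))² = (-4 + (2 - 3)*(1 + (2 - 3)))² = (-4 - (1 - 1))² = (-4 - 1*0)² = (-4 + 0)² = (-4)² = 16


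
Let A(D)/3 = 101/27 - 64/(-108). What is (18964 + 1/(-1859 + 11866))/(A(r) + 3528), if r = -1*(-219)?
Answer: 189772749/35434787 ≈ 5.3555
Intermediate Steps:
r = 219
A(D) = 13 (A(D) = 3*(101/27 - 64/(-108)) = 3*(101*(1/27) - 64*(-1/108)) = 3*(101/27 + 16/27) = 3*(13/3) = 13)
(18964 + 1/(-1859 + 11866))/(A(r) + 3528) = (18964 + 1/(-1859 + 11866))/(13 + 3528) = (18964 + 1/10007)/3541 = (18964 + 1/10007)*(1/3541) = (189772749/10007)*(1/3541) = 189772749/35434787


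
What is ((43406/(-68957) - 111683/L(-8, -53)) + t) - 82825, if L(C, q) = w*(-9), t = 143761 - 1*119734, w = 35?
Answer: -181355779907/3103065 ≈ -58444.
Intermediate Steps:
t = 24027 (t = 143761 - 119734 = 24027)
L(C, q) = -315 (L(C, q) = 35*(-9) = -315)
((43406/(-68957) - 111683/L(-8, -53)) + t) - 82825 = ((43406/(-68957) - 111683/(-315)) + 24027) - 82825 = ((43406*(-1/68957) - 111683*(-1/315)) + 24027) - 82825 = ((-43406/68957 + 111683/315) + 24027) - 82825 = (1098235963/3103065 + 24027) - 82825 = 75655578718/3103065 - 82825 = -181355779907/3103065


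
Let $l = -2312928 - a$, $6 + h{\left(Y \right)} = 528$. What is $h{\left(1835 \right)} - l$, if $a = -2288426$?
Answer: $25024$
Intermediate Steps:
$h{\left(Y \right)} = 522$ ($h{\left(Y \right)} = -6 + 528 = 522$)
$l = -24502$ ($l = -2312928 - -2288426 = -2312928 + 2288426 = -24502$)
$h{\left(1835 \right)} - l = 522 - -24502 = 522 + 24502 = 25024$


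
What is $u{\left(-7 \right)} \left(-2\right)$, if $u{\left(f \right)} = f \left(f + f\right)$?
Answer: $-196$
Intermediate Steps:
$u{\left(f \right)} = 2 f^{2}$ ($u{\left(f \right)} = f 2 f = 2 f^{2}$)
$u{\left(-7 \right)} \left(-2\right) = 2 \left(-7\right)^{2} \left(-2\right) = 2 \cdot 49 \left(-2\right) = 98 \left(-2\right) = -196$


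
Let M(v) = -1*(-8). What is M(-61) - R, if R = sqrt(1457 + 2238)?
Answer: 8 - sqrt(3695) ≈ -52.786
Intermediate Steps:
M(v) = 8
R = sqrt(3695) ≈ 60.786
M(-61) - R = 8 - sqrt(3695)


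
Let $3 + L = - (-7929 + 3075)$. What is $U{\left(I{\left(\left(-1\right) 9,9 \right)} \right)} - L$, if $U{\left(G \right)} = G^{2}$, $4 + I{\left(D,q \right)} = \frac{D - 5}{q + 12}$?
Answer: $- \frac{43463}{9} \approx -4829.2$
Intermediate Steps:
$L = 4851$ ($L = -3 - \left(-7929 + 3075\right) = -3 - -4854 = -3 + 4854 = 4851$)
$I{\left(D,q \right)} = -4 + \frac{-5 + D}{12 + q}$ ($I{\left(D,q \right)} = -4 + \frac{D - 5}{q + 12} = -4 + \frac{-5 + D}{12 + q}$)
$U{\left(I{\left(\left(-1\right) 9,9 \right)} \right)} - L = \left(\frac{-53 - 9 - 36}{12 + 9}\right)^{2} - 4851 = \left(\frac{-53 - 9 - 36}{21}\right)^{2} - 4851 = \left(\frac{1}{21} \left(-98\right)\right)^{2} - 4851 = \left(- \frac{14}{3}\right)^{2} - 4851 = \frac{196}{9} - 4851 = - \frac{43463}{9}$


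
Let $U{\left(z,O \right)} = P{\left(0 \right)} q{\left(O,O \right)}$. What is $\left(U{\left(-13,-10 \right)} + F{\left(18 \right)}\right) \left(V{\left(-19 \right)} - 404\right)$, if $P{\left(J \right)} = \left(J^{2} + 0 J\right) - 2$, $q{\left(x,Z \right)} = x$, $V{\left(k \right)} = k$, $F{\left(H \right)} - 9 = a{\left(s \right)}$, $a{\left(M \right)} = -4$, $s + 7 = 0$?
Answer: $-10575$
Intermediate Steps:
$s = -7$ ($s = -7 + 0 = -7$)
$F{\left(H \right)} = 5$ ($F{\left(H \right)} = 9 - 4 = 5$)
$P{\left(J \right)} = -2 + J^{2}$ ($P{\left(J \right)} = \left(J^{2} + 0\right) - 2 = J^{2} - 2 = -2 + J^{2}$)
$U{\left(z,O \right)} = - 2 O$ ($U{\left(z,O \right)} = \left(-2 + 0^{2}\right) O = \left(-2 + 0\right) O = - 2 O$)
$\left(U{\left(-13,-10 \right)} + F{\left(18 \right)}\right) \left(V{\left(-19 \right)} - 404\right) = \left(\left(-2\right) \left(-10\right) + 5\right) \left(-19 - 404\right) = \left(20 + 5\right) \left(-423\right) = 25 \left(-423\right) = -10575$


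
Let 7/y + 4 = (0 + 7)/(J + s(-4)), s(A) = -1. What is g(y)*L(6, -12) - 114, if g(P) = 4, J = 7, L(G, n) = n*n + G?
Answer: 486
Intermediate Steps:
L(G, n) = G + n**2 (L(G, n) = n**2 + G = G + n**2)
y = -42/17 (y = 7/(-4 + (0 + 7)/(7 - 1)) = 7/(-4 + 7/6) = 7/(-17/6) = 7*(-6/17) = -42/17 ≈ -2.4706)
g(y)*L(6, -12) - 114 = 4*(6 + (-12)**2) - 114 = 4*(6 + 144) - 114 = 4*150 - 114 = 600 - 114 = 486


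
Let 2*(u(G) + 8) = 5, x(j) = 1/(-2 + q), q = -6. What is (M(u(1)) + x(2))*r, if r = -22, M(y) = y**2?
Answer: -2651/4 ≈ -662.75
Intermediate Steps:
x(j) = -1/8 (x(j) = 1/(-2 - 6) = 1/(-8) = -1/8)
u(G) = -11/2 (u(G) = -8 + (1/2)*5 = -8 + 5/2 = -11/2)
(M(u(1)) + x(2))*r = ((-11/2)**2 - 1/8)*(-22) = (121/4 - 1/8)*(-22) = (241/8)*(-22) = -2651/4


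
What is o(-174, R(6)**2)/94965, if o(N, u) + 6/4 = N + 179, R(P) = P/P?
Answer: 7/189930 ≈ 3.6856e-5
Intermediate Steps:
R(P) = 1
o(N, u) = 355/2 + N (o(N, u) = -3/2 + (N + 179) = -3/2 + (179 + N) = 355/2 + N)
o(-174, R(6)**2)/94965 = (355/2 - 174)/94965 = (7/2)*(1/94965) = 7/189930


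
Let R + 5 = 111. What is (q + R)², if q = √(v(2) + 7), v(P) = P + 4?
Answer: (106 + √13)² ≈ 12013.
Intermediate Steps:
R = 106 (R = -5 + 111 = 106)
v(P) = 4 + P
q = √13 (q = √((4 + 2) + 7) = √(6 + 7) = √13 ≈ 3.6056)
(q + R)² = (√13 + 106)² = (106 + √13)²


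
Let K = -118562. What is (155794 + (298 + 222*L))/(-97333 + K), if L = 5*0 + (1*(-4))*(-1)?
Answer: -31396/43179 ≈ -0.72711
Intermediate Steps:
L = 4 (L = 0 - 4*(-1) = 0 + 4 = 4)
(155794 + (298 + 222*L))/(-97333 + K) = (155794 + (298 + 222*4))/(-97333 - 118562) = (155794 + (298 + 888))/(-215895) = (155794 + 1186)*(-1/215895) = 156980*(-1/215895) = -31396/43179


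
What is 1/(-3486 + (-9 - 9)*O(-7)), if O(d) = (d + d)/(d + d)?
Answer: -1/3504 ≈ -0.00028539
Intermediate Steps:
O(d) = 1 (O(d) = (2*d)/((2*d)) = (2*d)*(1/(2*d)) = 1)
1/(-3486 + (-9 - 9)*O(-7)) = 1/(-3486 + (-9 - 9)*1) = 1/(-3486 - 18*1) = 1/(-3486 - 18) = 1/(-3504) = -1/3504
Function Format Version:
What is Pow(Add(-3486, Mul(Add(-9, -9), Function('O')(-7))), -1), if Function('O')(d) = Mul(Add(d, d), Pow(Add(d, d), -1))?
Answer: Rational(-1, 3504) ≈ -0.00028539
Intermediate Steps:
Function('O')(d) = 1 (Function('O')(d) = Mul(Mul(2, d), Pow(Mul(2, d), -1)) = Mul(Mul(2, d), Mul(Rational(1, 2), Pow(d, -1))) = 1)
Pow(Add(-3486, Mul(Add(-9, -9), Function('O')(-7))), -1) = Pow(Add(-3486, Mul(Add(-9, -9), 1)), -1) = Pow(Add(-3486, Mul(-18, 1)), -1) = Pow(Add(-3486, -18), -1) = Pow(-3504, -1) = Rational(-1, 3504)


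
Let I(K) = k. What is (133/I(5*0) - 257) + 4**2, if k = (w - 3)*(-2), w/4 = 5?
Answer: -8327/34 ≈ -244.91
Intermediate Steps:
w = 20 (w = 4*5 = 20)
k = -34 (k = (20 - 3)*(-2) = 17*(-2) = -34)
I(K) = -34
(133/I(5*0) - 257) + 4**2 = (133/(-34) - 257) + 4**2 = (133*(-1/34) - 257) + 16 = (-133/34 - 257) + 16 = -8871/34 + 16 = -8327/34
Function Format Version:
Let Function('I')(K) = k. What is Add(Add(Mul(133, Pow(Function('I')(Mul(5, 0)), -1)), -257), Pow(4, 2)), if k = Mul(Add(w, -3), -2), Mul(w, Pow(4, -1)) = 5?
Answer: Rational(-8327, 34) ≈ -244.91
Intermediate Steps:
w = 20 (w = Mul(4, 5) = 20)
k = -34 (k = Mul(Add(20, -3), -2) = Mul(17, -2) = -34)
Function('I')(K) = -34
Add(Add(Mul(133, Pow(Function('I')(Mul(5, 0)), -1)), -257), Pow(4, 2)) = Add(Add(Mul(133, Pow(-34, -1)), -257), Pow(4, 2)) = Add(Add(Mul(133, Rational(-1, 34)), -257), 16) = Add(Add(Rational(-133, 34), -257), 16) = Add(Rational(-8871, 34), 16) = Rational(-8327, 34)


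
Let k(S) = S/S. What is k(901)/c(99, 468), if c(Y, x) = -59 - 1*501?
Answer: -1/560 ≈ -0.0017857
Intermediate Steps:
c(Y, x) = -560 (c(Y, x) = -59 - 501 = -560)
k(S) = 1
k(901)/c(99, 468) = 1/(-560) = 1*(-1/560) = -1/560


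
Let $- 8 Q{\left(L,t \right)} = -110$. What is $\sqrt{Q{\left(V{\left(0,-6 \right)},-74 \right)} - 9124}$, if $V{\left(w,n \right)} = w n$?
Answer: $\frac{3 i \sqrt{4049}}{2} \approx 95.448 i$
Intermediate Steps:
$V{\left(w,n \right)} = n w$
$Q{\left(L,t \right)} = \frac{55}{4}$ ($Q{\left(L,t \right)} = \left(- \frac{1}{8}\right) \left(-110\right) = \frac{55}{4}$)
$\sqrt{Q{\left(V{\left(0,-6 \right)},-74 \right)} - 9124} = \sqrt{\frac{55}{4} - 9124} = \sqrt{- \frac{36441}{4}} = \frac{3 i \sqrt{4049}}{2}$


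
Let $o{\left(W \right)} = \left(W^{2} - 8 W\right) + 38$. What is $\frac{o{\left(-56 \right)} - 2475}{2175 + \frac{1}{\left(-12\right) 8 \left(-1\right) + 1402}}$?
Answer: $\frac{1718206}{3258151} \approx 0.52736$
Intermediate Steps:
$o{\left(W \right)} = 38 + W^{2} - 8 W$
$\frac{o{\left(-56 \right)} - 2475}{2175 + \frac{1}{\left(-12\right) 8 \left(-1\right) + 1402}} = \frac{\left(38 + \left(-56\right)^{2} - -448\right) - 2475}{2175 + \frac{1}{\left(-12\right) 8 \left(-1\right) + 1402}} = \frac{\left(38 + 3136 + 448\right) - 2475}{2175 + \frac{1}{\left(-96\right) \left(-1\right) + 1402}} = \frac{3622 - 2475}{2175 + \frac{1}{96 + 1402}} = \frac{1147}{2175 + \frac{1}{1498}} = \frac{1147}{\frac{3258151}{1498}} = 1147 \cdot \frac{1498}{3258151} = \frac{1718206}{3258151}$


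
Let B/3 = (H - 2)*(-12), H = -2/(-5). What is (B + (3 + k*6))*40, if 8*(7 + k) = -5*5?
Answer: -6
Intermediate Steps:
H = ⅖ (H = -2*(-⅕) = ⅖ ≈ 0.40000)
B = 288/5 (B = 3*((⅖ - 2)*(-12)) = 3*(-8/5*(-12)) = 3*(96/5) = 288/5 ≈ 57.600)
k = -81/8 (k = -7 + (-5*5)/8 = -7 + (⅛)*(-25) = -7 - 25/8 = -81/8 ≈ -10.125)
(B + (3 + k*6))*40 = (288/5 + (3 - 81/8*6))*40 = (288/5 + (3 - 243/4))*40 = (288/5 - 231/4)*40 = -3/20*40 = -6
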